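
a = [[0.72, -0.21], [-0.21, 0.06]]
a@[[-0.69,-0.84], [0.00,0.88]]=[[-0.5, -0.79],  [0.14, 0.23]]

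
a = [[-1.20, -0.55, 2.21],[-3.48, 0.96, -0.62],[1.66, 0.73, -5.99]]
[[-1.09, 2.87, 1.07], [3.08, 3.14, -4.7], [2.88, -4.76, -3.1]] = a @[[-0.49, -1.3, 0.84],[1.12, -1.26, -1.48],[-0.48, 0.28, 0.57]]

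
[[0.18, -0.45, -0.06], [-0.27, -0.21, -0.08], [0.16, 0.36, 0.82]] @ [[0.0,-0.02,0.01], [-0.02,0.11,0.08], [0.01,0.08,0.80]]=[[0.01,-0.06,-0.08], [0.00,-0.02,-0.08], [0.00,0.10,0.69]]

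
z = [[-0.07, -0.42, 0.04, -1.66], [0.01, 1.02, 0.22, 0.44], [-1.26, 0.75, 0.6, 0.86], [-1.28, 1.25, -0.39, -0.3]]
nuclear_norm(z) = 5.82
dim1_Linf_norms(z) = [1.66, 1.02, 1.26, 1.28]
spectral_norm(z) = 2.57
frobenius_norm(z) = 3.30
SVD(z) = [[0.40, 0.74, -0.22, -0.49], [-0.35, -0.11, 0.60, -0.71], [-0.66, -0.03, -0.71, -0.26], [-0.54, 0.66, 0.31, 0.42]] @ diag([2.5672948790408716, 1.794530599751919, 0.8723168257824805, 0.5843118055125315]) @ [[0.58, -0.66, -0.10, -0.47], [-0.48, 0.21, -0.15, -0.84], [0.58, 0.65, -0.48, -0.08], [-0.31, -0.33, -0.86, 0.25]]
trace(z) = 1.25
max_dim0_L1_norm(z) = 3.44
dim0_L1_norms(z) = [2.62, 3.44, 1.25, 3.26]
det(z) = -2.35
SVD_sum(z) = [[0.59, -0.67, -0.10, -0.48], [-0.52, 0.59, 0.09, 0.42], [-0.98, 1.11, 0.16, 0.8], [-0.8, 0.91, 0.13, 0.65]] + [[-0.64, 0.28, -0.2, -1.12], [0.09, -0.04, 0.03, 0.16], [0.03, -0.01, 0.01, 0.05], [-0.56, 0.25, -0.18, -0.99]] + [[-0.11, -0.12, 0.09, 0.02],[0.30, 0.34, -0.25, -0.04],[-0.36, -0.4, 0.30, 0.05],[0.16, 0.18, -0.13, -0.02]] + [[0.09, 0.09, 0.25, -0.07],[0.13, 0.14, 0.36, -0.1],[0.05, 0.05, 0.13, -0.04],[-0.08, -0.08, -0.21, 0.06]]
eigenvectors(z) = [[(0.67+0j), 0.33+0.00j, (0.07+0.38j), (0.07-0.38j)], [(-0.13+0j), (-0.39+0j), -0.01+0.25j, (-0.01-0.25j)], [(0.13+0j), (-0.81+0j), (-0.85+0j), -0.85-0.00j], [(0.72+0j), (-0.29+0j), (0.09-0.25j), (0.09+0.25j)]]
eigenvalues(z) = [(-1.78+0j), (1.78+0j), (0.62+0.6j), (0.62-0.6j)]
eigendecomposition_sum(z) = [[(-0.76-0j),  0.31+0.00j,  -0.16-0.00j,  -0.86+0.00j], [(0.14+0j),  (-0.06-0j),  (0.03+0j),  (0.16-0j)], [(-0.15-0j),  (0.06+0j),  (-0.03-0j),  -0.17+0.00j], [-0.82-0.00j,  (0.34+0j),  (-0.17-0j),  -0.93+0.00j]] + [[(0.3+0j),-0.89+0.00j,(-0.01-0j),-0.44+0.00j], [(-0.36+0j),(1.07+0j),0.01+0.00j,0.52+0.00j], [(-0.75+0j),(2.19+0j),0.03+0.00j,(1.07+0j)], [-0.27+0.00j,0.78+0.00j,(0.01+0j),0.38+0.00j]] + [[0.19+0.05j, 0.08+0.34j, 0.10-0.16j, (-0.18+0.04j)], [0.12+0.06j, 0.22j, 0.09-0.09j, (-0.12+0j)], [-0.18+0.40j, (-0.75+0.04j), 0.30+0.29j, -0.02-0.41j], [(-0.1-0.09j), 0.07-0.22j, -0.12+0.06j, 0.12+0.04j]] + [[0.19-0.05j, (0.08-0.34j), (0.1+0.16j), (-0.18-0.04j)], [0.12-0.06j, -0.22j, 0.09+0.09j, -0.12-0.00j], [(-0.18-0.4j), -0.75-0.04j, 0.30-0.29j, (-0.02+0.41j)], [(-0.1+0.09j), 0.07+0.22j, -0.12-0.06j, (0.12-0.04j)]]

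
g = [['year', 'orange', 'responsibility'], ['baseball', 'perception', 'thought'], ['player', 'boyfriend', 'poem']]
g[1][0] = 'baseball'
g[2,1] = 'boyfriend'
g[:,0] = ['year', 'baseball', 'player']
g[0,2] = 'responsibility'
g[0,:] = ['year', 'orange', 'responsibility']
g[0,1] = 'orange'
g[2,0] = 'player'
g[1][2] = 'thought'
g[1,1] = 'perception'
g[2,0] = 'player'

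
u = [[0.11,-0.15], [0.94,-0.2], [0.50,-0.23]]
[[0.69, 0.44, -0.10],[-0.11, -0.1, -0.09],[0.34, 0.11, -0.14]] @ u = [[0.44, -0.17],[-0.15, 0.06],[0.07, -0.04]]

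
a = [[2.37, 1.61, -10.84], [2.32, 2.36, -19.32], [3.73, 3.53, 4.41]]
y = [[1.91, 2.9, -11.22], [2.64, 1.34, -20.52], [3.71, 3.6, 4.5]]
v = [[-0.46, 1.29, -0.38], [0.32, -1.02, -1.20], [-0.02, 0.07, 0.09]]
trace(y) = 7.75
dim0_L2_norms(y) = [4.94, 4.81, 23.82]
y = v + a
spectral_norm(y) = 24.03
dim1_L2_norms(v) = [1.42, 1.61, 0.12]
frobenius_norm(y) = 24.79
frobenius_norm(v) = 2.15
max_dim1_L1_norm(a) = 24.0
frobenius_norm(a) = 23.57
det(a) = 60.45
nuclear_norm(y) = 31.11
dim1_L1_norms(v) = [2.13, 2.54, 0.18]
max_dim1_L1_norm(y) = 24.5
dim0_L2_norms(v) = [0.56, 1.65, 1.26]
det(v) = -0.00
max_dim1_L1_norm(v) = 2.54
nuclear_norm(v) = 2.96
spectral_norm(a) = 22.83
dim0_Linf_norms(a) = [3.73, 3.53, 19.32]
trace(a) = 9.14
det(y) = -153.47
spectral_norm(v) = 1.83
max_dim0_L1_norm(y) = 36.24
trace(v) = -1.39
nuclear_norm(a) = 29.15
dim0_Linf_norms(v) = [0.46, 1.29, 1.2]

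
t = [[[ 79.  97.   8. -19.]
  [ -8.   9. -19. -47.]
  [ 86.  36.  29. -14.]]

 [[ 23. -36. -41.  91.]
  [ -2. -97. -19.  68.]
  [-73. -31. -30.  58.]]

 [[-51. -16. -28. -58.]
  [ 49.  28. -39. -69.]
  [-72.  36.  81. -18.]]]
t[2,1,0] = 49.0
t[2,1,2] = -39.0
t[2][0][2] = -28.0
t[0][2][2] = 29.0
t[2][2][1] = 36.0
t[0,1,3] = -47.0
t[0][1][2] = -19.0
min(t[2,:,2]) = -39.0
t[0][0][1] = 97.0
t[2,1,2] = -39.0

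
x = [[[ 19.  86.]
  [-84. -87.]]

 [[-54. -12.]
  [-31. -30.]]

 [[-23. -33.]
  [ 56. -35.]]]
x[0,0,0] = 19.0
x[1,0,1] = -12.0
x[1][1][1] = -30.0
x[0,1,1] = -87.0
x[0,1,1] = -87.0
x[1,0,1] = -12.0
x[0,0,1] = 86.0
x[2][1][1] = -35.0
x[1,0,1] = -12.0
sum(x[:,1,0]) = -59.0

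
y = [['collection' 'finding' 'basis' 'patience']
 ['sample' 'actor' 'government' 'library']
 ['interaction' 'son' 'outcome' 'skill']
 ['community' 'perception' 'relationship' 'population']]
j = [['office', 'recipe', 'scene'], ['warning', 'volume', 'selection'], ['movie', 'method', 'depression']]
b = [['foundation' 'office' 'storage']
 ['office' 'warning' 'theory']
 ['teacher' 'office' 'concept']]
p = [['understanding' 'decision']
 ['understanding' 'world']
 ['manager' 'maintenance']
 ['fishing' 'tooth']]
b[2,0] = 'teacher'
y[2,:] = ['interaction', 'son', 'outcome', 'skill']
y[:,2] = ['basis', 'government', 'outcome', 'relationship']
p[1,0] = 'understanding'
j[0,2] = 'scene'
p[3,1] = 'tooth'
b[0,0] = 'foundation'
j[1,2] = 'selection'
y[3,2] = 'relationship'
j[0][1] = 'recipe'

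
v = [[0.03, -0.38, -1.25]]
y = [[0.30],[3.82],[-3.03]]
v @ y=[[2.34]]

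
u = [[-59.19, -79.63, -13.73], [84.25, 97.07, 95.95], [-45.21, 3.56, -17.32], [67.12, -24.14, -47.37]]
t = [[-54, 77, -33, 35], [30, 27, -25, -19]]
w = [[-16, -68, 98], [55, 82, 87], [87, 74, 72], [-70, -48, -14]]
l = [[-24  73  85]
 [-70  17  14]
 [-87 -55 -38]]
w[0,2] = 98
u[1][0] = 84.25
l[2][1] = -55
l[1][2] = 14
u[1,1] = 97.07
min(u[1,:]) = 84.25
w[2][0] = 87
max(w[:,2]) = 98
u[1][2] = 95.95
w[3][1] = -48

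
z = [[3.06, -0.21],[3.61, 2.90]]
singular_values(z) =[5.24, 1.84]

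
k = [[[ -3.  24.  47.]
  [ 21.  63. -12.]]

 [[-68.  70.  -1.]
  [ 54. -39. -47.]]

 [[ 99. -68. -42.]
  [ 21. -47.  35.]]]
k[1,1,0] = 54.0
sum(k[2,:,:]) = -2.0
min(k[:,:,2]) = -47.0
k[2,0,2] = -42.0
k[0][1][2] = -12.0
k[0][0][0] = -3.0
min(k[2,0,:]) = -68.0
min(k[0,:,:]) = -12.0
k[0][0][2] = 47.0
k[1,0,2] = -1.0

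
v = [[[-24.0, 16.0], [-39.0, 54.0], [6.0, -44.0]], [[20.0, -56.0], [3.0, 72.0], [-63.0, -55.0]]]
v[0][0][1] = 16.0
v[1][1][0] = 3.0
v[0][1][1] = 54.0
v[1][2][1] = -55.0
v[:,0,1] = [16.0, -56.0]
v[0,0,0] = -24.0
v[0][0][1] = 16.0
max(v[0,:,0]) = 6.0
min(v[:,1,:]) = -39.0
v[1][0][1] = -56.0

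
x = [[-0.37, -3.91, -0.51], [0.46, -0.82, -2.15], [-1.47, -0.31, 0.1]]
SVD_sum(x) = [[-0.32, -3.74, -1.10], [-0.11, -1.29, -0.38], [-0.03, -0.37, -0.11]] + [[-0.29, -0.11, 0.46], [0.97, 0.37, -1.54], [-0.48, -0.18, 0.76]] + [[0.23,-0.06,0.13], [-0.4,0.10,-0.23], [-0.96,0.24,-0.55]]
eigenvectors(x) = [[-0.73+0.00j, -0.73-0.00j, 0.79+0.00j],[0.20+0.43j, 0.20-0.43j, (0.38+0j)],[0.09-0.49j, 0.09+0.49j, 0.48+0.00j]]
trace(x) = -1.09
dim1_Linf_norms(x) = [3.91, 2.15, 1.47]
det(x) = -11.21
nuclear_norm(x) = 7.56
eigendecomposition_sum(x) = [[(0.16+0.75j),-1.03-0.41j,0.55-0.91j],  [0.40-0.30j,(0.04+0.72j),(-0.68-0.08j)],  [-0.52+0.01j,(0.4-0.64j),0.54+0.49j]] + [[(0.16-0.75j), (-1.03+0.41j), 0.55+0.91j], [0.40+0.30j, (0.04-0.72j), -0.68+0.08j], [(-0.52-0.01j), (0.4+0.64j), 0.54-0.49j]] + [[-0.70-0.00j, (-1.84+0j), (-1.62+0j)], [-0.34-0.00j, (-0.89+0j), (-0.78+0j)], [-0.42-0.00j, (-1.12+0j), -0.98+0.00j]]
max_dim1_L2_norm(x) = 3.96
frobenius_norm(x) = 4.84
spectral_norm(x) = 4.16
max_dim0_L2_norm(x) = 4.01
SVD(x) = [[0.94, 0.26, 0.22], [0.33, -0.87, -0.38], [0.09, 0.43, -0.9]] @ diag([4.1571480970616985, 2.143000215605228, 1.258677788400293]) @ [[-0.08, -0.96, -0.28], [-0.52, -0.2, 0.83], [0.85, -0.21, 0.48]]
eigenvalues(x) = [(0.74+1.95j), (0.74-1.95j), (-2.57+0j)]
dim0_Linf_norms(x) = [1.47, 3.91, 2.15]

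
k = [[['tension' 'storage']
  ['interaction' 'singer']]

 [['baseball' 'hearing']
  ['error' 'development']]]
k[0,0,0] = 'tension'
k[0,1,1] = 'singer'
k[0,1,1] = 'singer'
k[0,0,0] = 'tension'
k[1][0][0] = 'baseball'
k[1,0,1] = 'hearing'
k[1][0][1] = 'hearing'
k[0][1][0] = 'interaction'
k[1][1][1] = 'development'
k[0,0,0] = 'tension'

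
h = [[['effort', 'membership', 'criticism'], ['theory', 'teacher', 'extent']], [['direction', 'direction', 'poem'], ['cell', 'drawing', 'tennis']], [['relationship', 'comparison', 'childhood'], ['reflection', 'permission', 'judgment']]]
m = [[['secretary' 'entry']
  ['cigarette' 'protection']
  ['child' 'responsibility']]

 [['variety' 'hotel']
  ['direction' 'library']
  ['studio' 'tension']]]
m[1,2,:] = ['studio', 'tension']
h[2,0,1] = 'comparison'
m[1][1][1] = 'library'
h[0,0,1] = 'membership'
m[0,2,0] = 'child'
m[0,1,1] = 'protection'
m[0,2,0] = 'child'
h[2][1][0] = 'reflection'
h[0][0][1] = 'membership'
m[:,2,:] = [['child', 'responsibility'], ['studio', 'tension']]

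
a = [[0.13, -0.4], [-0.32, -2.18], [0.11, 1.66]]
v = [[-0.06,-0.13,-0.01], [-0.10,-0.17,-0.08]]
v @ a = [[0.03, 0.29], [0.03, 0.28]]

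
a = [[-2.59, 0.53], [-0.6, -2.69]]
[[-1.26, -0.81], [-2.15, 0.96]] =a@[[0.62, 0.23], [0.66, -0.41]]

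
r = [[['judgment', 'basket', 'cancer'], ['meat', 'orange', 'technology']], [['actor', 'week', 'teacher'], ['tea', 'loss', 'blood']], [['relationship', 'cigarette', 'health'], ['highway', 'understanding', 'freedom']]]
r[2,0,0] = 'relationship'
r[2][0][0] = 'relationship'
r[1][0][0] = 'actor'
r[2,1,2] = 'freedom'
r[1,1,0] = 'tea'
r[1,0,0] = 'actor'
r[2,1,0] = 'highway'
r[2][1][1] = 'understanding'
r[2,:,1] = ['cigarette', 'understanding']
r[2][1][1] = 'understanding'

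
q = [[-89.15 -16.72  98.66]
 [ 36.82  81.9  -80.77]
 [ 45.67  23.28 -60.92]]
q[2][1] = 23.28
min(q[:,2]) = -80.77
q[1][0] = 36.82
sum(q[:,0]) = -6.660000000000004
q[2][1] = 23.28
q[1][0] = 36.82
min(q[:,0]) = -89.15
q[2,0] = 45.67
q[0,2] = 98.66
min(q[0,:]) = -89.15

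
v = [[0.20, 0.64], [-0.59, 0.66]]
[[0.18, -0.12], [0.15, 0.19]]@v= [[0.11, 0.04], [-0.08, 0.22]]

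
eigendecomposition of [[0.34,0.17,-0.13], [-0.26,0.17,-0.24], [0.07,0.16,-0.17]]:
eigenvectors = [[-0.22-0.40j, (-0.22+0.4j), -0.12+0.00j],[(0.83+0j), (0.83-0j), 0.74+0.00j],[(0.23-0.21j), 0.23+0.21j, 0.66+0.00j]]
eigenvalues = [(0.17+0.19j), (0.17-0.19j), (-0+0j)]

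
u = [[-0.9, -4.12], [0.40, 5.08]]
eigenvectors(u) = [[-1.00,0.59],[0.07,-0.81]]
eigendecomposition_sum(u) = [[-0.64, -0.47], [0.05, 0.03]] + [[-0.26,-3.65], [0.35,5.05]]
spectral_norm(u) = 6.60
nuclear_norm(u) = 7.04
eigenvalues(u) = [-0.61, 4.79]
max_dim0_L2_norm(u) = 6.54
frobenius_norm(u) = 6.61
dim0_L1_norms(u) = [1.3, 9.2]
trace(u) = 4.18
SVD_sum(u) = [[-0.56, -4.17], [0.68, 5.04]] + [[-0.34, 0.05], [-0.28, 0.04]]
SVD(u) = [[-0.64, 0.77], [0.77, 0.64]] @ diag([6.599583271865658, 0.4430582780075149]) @ [[0.13, 0.99], [-0.99, 0.13]]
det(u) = -2.92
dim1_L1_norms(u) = [5.02, 5.48]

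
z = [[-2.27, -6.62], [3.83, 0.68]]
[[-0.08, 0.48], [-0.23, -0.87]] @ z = [[2.02, 0.86], [-2.81, 0.93]]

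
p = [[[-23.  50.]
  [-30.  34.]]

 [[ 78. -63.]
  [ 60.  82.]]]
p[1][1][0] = 60.0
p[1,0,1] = -63.0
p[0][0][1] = 50.0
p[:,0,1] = [50.0, -63.0]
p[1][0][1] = -63.0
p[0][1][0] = -30.0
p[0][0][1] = 50.0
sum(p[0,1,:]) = 4.0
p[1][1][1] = 82.0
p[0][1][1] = 34.0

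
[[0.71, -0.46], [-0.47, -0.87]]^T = [[0.71, -0.47], [-0.46, -0.87]]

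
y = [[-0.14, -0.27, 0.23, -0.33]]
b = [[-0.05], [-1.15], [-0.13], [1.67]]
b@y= [[0.01, 0.01, -0.01, 0.02], [0.16, 0.31, -0.26, 0.38], [0.02, 0.04, -0.03, 0.04], [-0.23, -0.45, 0.38, -0.55]]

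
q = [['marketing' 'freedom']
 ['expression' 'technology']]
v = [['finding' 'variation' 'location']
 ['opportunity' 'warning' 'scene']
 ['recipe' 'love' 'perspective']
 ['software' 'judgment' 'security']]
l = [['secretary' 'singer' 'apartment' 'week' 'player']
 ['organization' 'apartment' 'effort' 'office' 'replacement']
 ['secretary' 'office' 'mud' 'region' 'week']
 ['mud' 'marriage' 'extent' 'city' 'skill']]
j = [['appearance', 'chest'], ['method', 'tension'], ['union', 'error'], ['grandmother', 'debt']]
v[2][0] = 'recipe'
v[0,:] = ['finding', 'variation', 'location']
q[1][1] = 'technology'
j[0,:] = ['appearance', 'chest']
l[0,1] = 'singer'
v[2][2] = 'perspective'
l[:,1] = ['singer', 'apartment', 'office', 'marriage']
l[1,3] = 'office'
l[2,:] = ['secretary', 'office', 'mud', 'region', 'week']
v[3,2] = 'security'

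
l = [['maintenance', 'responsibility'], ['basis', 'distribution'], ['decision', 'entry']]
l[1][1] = 'distribution'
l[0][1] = 'responsibility'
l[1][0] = 'basis'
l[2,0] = 'decision'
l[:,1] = ['responsibility', 'distribution', 'entry']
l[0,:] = ['maintenance', 'responsibility']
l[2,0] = 'decision'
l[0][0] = 'maintenance'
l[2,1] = 'entry'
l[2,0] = 'decision'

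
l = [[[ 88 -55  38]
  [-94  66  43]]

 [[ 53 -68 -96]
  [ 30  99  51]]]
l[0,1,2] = 43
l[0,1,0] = -94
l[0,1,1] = 66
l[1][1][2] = 51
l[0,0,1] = -55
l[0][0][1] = -55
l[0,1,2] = 43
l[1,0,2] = -96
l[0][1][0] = -94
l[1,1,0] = 30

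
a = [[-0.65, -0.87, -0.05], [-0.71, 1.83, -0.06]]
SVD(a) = [[-0.34, 0.94],[0.94, 0.34]] @ diag([2.0660425432402394, 0.8774783242459064]) @ [[-0.21, 0.98, -0.02], [-0.97, -0.22, -0.08]]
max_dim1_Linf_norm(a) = 1.83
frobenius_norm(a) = 2.24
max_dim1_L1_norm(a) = 2.6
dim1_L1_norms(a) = [1.57, 2.6]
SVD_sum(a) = [[0.15, -0.69, 0.01], [-0.42, 1.89, -0.04]] + [[-0.80, -0.18, -0.06], [-0.29, -0.06, -0.02]]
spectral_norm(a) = 2.07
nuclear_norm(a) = 2.94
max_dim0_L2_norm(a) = 2.03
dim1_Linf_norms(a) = [0.87, 1.83]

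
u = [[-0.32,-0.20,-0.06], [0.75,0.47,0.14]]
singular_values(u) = [0.97, 0.0]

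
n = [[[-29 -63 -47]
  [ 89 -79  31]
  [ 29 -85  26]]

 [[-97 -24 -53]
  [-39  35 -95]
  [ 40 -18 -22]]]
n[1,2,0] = 40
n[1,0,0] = -97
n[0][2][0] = 29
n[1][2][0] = 40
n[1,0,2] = -53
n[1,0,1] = -24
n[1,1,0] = -39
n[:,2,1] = [-85, -18]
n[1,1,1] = 35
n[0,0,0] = -29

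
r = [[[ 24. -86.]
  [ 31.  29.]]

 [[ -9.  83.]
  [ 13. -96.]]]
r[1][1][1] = -96.0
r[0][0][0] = 24.0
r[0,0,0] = 24.0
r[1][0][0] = -9.0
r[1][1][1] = -96.0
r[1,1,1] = -96.0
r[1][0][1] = 83.0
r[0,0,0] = 24.0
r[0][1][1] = 29.0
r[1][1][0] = 13.0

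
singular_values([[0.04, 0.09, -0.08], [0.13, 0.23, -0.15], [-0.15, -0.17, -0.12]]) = [0.37, 0.2, 0.0]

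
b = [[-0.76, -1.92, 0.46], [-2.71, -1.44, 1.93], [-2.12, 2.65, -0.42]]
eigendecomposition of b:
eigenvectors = [[-0.25, 0.53, -0.53],[0.58, 0.25, -0.80],[0.77, 0.81, 0.29]]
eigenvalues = [2.28, -0.98, -3.92]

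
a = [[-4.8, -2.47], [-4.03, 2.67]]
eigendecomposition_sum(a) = [[-5.25, -1.5], [-2.45, -0.70]] + [[0.45, -0.97], [-1.58, 3.37]]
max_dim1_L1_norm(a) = 7.27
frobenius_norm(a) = 7.25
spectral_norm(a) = 6.27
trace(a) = -2.13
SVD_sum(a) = [[-4.90, -0.21], [-3.91, -0.16]] + [[0.10,  -2.26], [-0.12,  2.83]]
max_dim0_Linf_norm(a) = 4.8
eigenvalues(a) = [-5.95, 3.82]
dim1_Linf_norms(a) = [4.8, 4.03]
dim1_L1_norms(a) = [7.27, 6.7]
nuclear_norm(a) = 9.90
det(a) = -22.77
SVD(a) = [[-0.78, -0.62], [-0.62, 0.78]] @ diag([6.271117945075878, 3.630947496032861]) @ [[1.0, 0.04], [-0.04, 1.0]]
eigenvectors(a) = [[-0.91,0.28], [-0.42,-0.96]]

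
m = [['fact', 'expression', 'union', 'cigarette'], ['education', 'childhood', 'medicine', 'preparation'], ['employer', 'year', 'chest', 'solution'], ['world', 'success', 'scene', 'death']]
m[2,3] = 'solution'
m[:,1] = ['expression', 'childhood', 'year', 'success']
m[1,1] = 'childhood'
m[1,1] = 'childhood'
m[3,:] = ['world', 'success', 'scene', 'death']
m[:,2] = ['union', 'medicine', 'chest', 'scene']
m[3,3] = 'death'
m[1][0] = 'education'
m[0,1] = 'expression'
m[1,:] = ['education', 'childhood', 'medicine', 'preparation']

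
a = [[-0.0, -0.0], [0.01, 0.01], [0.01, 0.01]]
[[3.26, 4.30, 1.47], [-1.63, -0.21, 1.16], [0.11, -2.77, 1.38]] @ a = [[0.06, 0.06],[0.01, 0.01],[-0.01, -0.01]]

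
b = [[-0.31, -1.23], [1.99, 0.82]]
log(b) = [[-0.15,-1.18], [1.91,0.93]]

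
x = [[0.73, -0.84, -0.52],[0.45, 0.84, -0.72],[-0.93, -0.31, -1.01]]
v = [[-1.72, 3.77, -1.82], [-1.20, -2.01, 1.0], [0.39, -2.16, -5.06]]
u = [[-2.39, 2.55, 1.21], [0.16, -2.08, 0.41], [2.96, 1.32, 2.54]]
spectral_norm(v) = 5.53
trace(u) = -1.93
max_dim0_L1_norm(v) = 7.94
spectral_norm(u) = 4.13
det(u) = 23.68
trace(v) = -8.79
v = u @ x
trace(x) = 0.56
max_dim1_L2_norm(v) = 5.52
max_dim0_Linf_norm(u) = 2.96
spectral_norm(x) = 1.42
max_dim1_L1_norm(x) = 2.25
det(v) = -48.77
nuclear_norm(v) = 12.20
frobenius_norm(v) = 7.58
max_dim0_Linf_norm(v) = 5.06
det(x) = -2.06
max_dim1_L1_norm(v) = 7.61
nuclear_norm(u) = 9.57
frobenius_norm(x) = 2.22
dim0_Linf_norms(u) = [2.96, 2.55, 2.54]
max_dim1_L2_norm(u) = 4.12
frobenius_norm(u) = 5.93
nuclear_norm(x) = 3.83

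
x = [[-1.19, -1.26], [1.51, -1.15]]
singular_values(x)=[1.94, 1.69]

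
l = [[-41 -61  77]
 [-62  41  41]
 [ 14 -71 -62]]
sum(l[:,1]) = -91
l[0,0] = -41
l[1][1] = 41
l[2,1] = -71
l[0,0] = -41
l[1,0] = -62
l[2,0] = 14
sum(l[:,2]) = 56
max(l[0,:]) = 77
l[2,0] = 14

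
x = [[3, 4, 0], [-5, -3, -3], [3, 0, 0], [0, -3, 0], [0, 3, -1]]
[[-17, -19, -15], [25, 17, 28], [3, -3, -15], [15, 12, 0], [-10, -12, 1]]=x @ [[1, -1, -5], [-5, -4, 0], [-5, 0, -1]]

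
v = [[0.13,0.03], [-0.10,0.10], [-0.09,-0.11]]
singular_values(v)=[0.19, 0.15]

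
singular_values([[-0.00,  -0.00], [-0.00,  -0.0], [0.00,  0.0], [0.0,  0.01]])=[0.01, -0.0]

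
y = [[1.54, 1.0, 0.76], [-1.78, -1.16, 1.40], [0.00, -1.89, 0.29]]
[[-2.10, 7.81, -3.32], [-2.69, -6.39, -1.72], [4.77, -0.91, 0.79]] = y @ [[1.61, 4.07, -0.44], [-2.87, 0.66, -0.79], [-2.25, 1.16, -2.44]]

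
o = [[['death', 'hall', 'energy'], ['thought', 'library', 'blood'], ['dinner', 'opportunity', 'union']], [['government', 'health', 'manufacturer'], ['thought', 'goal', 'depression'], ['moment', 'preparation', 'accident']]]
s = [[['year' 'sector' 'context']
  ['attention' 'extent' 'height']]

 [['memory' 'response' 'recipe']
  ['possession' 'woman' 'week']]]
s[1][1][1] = 'woman'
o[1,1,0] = 'thought'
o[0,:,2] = ['energy', 'blood', 'union']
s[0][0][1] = 'sector'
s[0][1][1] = 'extent'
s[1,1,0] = 'possession'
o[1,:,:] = [['government', 'health', 'manufacturer'], ['thought', 'goal', 'depression'], ['moment', 'preparation', 'accident']]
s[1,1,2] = 'week'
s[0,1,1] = 'extent'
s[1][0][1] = 'response'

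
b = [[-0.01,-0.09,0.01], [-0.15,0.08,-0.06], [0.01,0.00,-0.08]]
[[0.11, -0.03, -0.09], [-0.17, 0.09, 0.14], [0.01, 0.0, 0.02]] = b @ [[0.47, -0.38, -0.32], [-1.24, 0.34, 0.97], [-0.01, -0.07, -0.29]]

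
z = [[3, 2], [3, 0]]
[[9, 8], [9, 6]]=z @ [[3, 2], [0, 1]]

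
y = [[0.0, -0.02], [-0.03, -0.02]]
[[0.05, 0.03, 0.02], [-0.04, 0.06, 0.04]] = y @ [[3.13, -1.10, -0.78],[-2.45, -1.51, -0.79]]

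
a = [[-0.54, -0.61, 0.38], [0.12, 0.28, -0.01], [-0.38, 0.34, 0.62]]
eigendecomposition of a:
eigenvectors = [[0.82, 0.77, 0.28], [-0.23, -0.27, 0.09], [0.52, 0.58, 0.95]]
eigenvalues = [-0.13, -0.05, 0.54]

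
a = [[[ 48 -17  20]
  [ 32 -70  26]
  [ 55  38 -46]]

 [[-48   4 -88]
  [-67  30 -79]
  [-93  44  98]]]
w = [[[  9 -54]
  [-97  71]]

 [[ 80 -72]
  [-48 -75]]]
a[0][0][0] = 48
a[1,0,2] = -88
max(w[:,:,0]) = 80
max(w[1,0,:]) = 80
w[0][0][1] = -54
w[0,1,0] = -97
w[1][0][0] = 80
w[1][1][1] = -75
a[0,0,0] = 48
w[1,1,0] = -48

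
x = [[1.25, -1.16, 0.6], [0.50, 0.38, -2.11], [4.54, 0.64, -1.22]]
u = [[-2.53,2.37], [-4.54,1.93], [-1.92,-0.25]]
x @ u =[[0.95, 0.57],[1.06, 2.45],[-12.05, 12.30]]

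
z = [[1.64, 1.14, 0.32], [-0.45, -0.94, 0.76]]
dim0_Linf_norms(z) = [1.64, 1.14, 0.76]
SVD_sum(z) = [[1.50, 1.29, -0.04], [-0.74, -0.63, 0.02]] + [[0.14, -0.15, 0.36], [0.29, -0.31, 0.74]]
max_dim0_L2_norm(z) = 1.7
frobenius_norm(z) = 2.40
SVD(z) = [[-0.90,0.44], [0.44,0.90]] @ diag([2.2044018488013637, 0.9465265389840525]) @ [[-0.76, -0.65, 0.02], [0.34, -0.36, 0.87]]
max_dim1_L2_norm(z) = 2.02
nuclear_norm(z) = 3.15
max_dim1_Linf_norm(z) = 1.64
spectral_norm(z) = 2.20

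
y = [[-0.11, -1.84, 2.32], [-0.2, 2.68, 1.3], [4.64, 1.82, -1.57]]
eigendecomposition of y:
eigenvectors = [[(0.5+0j), (0.32-0.43j), (0.32+0.43j)], [0.16+0.00j, (-0.71+0j), -0.71-0.00j], [(-0.85+0j), -0.03-0.45j, -0.03+0.45j]]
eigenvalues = [(-4.65+0j), (2.83+0.7j), (2.83-0.7j)]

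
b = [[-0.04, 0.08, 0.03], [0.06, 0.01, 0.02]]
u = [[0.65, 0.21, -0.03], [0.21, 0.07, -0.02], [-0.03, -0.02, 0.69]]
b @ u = [[-0.01,-0.00,0.02],[0.04,0.01,0.01]]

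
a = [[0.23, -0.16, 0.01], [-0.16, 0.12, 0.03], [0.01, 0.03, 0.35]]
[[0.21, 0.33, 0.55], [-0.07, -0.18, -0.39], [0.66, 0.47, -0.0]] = a@[[1.85, 0.79, 1.68], [1.46, -0.81, -1.05], [1.71, 1.39, 0.04]]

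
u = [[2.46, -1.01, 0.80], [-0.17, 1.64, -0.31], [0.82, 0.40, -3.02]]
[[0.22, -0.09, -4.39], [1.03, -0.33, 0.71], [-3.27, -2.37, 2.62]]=u @ [[0.05, -0.3, -1.36], [0.86, -0.1, 0.06], [1.21, 0.69, -1.23]]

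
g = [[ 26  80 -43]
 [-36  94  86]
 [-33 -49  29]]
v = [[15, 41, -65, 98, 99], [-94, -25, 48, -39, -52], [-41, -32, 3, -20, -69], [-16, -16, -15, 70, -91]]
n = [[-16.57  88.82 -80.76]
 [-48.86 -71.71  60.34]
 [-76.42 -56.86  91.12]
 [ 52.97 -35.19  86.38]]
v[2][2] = 3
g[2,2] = 29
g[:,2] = [-43, 86, 29]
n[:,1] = [88.82, -71.71, -56.86, -35.19]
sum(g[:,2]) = 72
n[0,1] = 88.82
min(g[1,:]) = -36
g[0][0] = 26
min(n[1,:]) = -71.71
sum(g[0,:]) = 63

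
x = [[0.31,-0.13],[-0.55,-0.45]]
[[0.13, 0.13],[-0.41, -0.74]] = x @[[0.53, 0.73], [0.26, 0.75]]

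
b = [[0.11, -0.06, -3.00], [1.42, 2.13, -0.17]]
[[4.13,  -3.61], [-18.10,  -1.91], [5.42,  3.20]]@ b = [[-4.67, -7.94, -11.78],[-4.7, -2.98, 54.62],[5.14, 6.49, -16.80]]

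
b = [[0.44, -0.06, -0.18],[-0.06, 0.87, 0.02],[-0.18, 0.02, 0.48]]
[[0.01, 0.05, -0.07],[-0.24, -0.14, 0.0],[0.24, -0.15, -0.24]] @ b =[[0.01, 0.04, -0.03], [-0.1, -0.11, 0.04], [0.16, -0.15, -0.16]]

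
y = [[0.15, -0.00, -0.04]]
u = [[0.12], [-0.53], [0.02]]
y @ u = [[0.02]]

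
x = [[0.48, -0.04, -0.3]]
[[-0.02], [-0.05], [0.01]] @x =[[-0.01, 0.00, 0.01], [-0.02, 0.00, 0.02], [0.0, -0.0, -0.00]]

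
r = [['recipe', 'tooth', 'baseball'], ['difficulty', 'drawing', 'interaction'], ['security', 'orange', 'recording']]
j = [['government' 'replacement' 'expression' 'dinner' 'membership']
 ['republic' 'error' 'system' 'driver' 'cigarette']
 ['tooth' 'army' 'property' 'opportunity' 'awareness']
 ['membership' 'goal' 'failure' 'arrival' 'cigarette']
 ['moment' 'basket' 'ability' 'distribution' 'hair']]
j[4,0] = 'moment'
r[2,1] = 'orange'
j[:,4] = ['membership', 'cigarette', 'awareness', 'cigarette', 'hair']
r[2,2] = 'recording'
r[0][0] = 'recipe'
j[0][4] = 'membership'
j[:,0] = ['government', 'republic', 'tooth', 'membership', 'moment']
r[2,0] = 'security'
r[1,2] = 'interaction'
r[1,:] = ['difficulty', 'drawing', 'interaction']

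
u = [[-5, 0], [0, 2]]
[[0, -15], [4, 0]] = u@[[0, 3], [2, 0]]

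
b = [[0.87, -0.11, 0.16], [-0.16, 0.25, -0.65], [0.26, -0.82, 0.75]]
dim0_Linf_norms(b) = [0.87, 0.82, 0.75]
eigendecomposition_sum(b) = [[0.25, -0.27, 0.34], [-0.36, 0.38, -0.48], [0.57, -0.6, 0.75]] + [[0.62, 0.15, -0.18], [0.2, 0.05, -0.06], [-0.31, -0.08, 0.09]] + [[-0.00,0.0,0.0],[0.0,-0.18,-0.11],[0.00,-0.14,-0.09]]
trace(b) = 1.87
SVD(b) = [[-0.40, -0.92, 0.02],[0.47, -0.19, 0.86],[-0.79, 0.35, 0.51]] @ diag([1.4020517448046335, 0.7547264654002314, 0.2689588580336322]) @ [[-0.45, 0.57, -0.68], [-0.89, -0.31, 0.32], [0.03, -0.76, -0.65]]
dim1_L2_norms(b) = [0.89, 0.71, 1.14]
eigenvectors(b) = [[0.35, -0.86, -0.01], [-0.50, -0.28, 0.78], [0.79, 0.43, 0.63]]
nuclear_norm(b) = 2.43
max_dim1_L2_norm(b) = 1.14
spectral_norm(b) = 1.40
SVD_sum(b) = [[0.25, -0.32, 0.39], [-0.3, 0.38, -0.45], [0.49, -0.63, 0.75]] + [[0.62, 0.22, -0.22], [0.13, 0.05, -0.05], [-0.24, -0.08, 0.09]] + [[0.00, -0.0, -0.0], [0.01, -0.18, -0.15], [0.0, -0.1, -0.09]]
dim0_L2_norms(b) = [0.92, 0.86, 1.01]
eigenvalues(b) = [1.39, 0.76, -0.27]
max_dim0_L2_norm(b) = 1.01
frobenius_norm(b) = 1.61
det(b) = -0.28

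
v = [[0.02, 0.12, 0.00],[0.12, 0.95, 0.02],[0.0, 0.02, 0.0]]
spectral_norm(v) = 0.97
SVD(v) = [[-0.13, 0.92, 0.37], [-0.99, -0.11, -0.07], [-0.02, -0.38, 0.93]] @ diag([0.9656419825151137, 0.005789095035184567, 0.0014310775502980391]) @ [[-0.13, -0.99, -0.02], [0.92, -0.11, -0.38], [-0.37, 0.07, -0.93]]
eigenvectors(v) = [[-0.13, 0.92, 0.37],[-0.99, -0.11, -0.07],[-0.02, -0.38, 0.93]]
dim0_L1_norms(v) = [0.14, 1.09, 0.02]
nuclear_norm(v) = 0.97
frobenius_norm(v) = 0.97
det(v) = -0.00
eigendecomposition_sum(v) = [[0.02,0.12,0.00], [0.12,0.95,0.02], [0.00,0.02,0.0]] + [[0.0, -0.00, -0.00],[-0.00, 0.00, 0.00],[-0.0, 0.0, 0.0]] + [[-0.0, 0.0, -0.00], [0.00, -0.00, 0.00], [-0.0, 0.0, -0.00]]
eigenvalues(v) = [0.97, 0.01, -0.0]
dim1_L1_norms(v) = [0.14, 1.09, 0.02]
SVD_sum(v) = [[0.02, 0.12, 0.00], [0.12, 0.95, 0.02], [0.00, 0.02, 0.00]] + [[0.0, -0.0, -0.0], [-0.00, 0.0, 0.00], [-0.0, 0.00, 0.00]] + [[-0.00, 0.00, -0.00], [0.00, -0.0, 0.0], [-0.00, 0.00, -0.0]]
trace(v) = 0.97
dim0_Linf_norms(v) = [0.12, 0.95, 0.02]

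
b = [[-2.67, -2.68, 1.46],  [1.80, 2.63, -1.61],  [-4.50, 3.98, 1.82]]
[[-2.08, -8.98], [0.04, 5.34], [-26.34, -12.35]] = b@[[2.77, 3.86], [-2.80, 0.46], [-1.50, 1.75]]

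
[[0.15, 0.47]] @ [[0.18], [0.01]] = [[0.03]]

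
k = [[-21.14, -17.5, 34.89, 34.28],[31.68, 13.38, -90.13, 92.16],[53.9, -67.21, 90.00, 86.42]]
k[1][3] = 92.16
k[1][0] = 31.68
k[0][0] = -21.14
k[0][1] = -17.5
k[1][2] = -90.13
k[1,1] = 13.38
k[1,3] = 92.16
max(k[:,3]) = 92.16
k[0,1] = -17.5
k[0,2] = 34.89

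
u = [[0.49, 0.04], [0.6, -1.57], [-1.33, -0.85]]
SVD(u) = [[0.08, 0.31],  [-0.77, 0.62],  [-0.63, -0.72]] @ diag([1.7996634846471533, 1.522895709504648]) @ [[0.23, 0.97], [0.97, -0.23]]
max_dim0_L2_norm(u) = 1.79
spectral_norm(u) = 1.80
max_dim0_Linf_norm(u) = 1.57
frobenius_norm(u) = 2.36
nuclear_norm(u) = 3.32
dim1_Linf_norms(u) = [0.49, 1.57, 1.33]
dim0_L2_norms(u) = [1.54, 1.79]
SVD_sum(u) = [[0.04, 0.15], [-0.32, -1.35], [-0.26, -1.10]] + [[0.45, -0.11],[0.92, -0.22],[-1.07, 0.25]]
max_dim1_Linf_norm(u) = 1.57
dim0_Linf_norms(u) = [1.33, 1.57]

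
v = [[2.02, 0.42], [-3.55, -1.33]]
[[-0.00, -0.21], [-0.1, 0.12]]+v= [[2.02, 0.21], [-3.65, -1.21]]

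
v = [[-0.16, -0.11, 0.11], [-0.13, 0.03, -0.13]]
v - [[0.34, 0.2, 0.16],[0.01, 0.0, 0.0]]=[[-0.50, -0.31, -0.05], [-0.14, 0.03, -0.13]]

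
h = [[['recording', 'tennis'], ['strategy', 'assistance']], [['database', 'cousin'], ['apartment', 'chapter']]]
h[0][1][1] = 'assistance'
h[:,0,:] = [['recording', 'tennis'], ['database', 'cousin']]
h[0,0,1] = 'tennis'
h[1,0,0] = 'database'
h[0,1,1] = 'assistance'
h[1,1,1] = 'chapter'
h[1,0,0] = 'database'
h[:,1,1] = ['assistance', 'chapter']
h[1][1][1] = 'chapter'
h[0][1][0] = 'strategy'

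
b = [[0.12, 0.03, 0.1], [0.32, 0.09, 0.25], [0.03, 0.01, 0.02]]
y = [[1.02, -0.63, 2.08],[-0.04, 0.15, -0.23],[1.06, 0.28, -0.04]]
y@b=[[-0.02, -0.01, -0.01], [0.04, 0.01, 0.03], [0.22, 0.06, 0.18]]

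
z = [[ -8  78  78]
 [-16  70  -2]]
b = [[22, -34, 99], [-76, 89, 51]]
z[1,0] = -16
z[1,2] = -2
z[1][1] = 70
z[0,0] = -8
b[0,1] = -34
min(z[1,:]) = -16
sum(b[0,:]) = 87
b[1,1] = 89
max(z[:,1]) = 78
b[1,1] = 89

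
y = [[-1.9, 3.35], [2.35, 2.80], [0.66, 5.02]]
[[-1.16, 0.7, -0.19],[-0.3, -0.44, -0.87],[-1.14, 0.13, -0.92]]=y @[[0.17,-0.26,-0.18], [-0.25,0.06,-0.16]]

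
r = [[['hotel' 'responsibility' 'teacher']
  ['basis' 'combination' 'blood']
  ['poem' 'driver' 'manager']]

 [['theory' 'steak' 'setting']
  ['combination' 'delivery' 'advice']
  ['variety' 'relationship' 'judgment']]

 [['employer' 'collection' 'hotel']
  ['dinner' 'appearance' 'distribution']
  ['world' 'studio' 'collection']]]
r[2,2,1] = 'studio'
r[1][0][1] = 'steak'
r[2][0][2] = 'hotel'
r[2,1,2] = 'distribution'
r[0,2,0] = 'poem'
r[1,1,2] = 'advice'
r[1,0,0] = 'theory'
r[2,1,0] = 'dinner'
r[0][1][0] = 'basis'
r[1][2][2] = 'judgment'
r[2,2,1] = 'studio'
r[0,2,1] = 'driver'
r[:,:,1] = [['responsibility', 'combination', 'driver'], ['steak', 'delivery', 'relationship'], ['collection', 'appearance', 'studio']]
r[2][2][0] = 'world'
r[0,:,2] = ['teacher', 'blood', 'manager']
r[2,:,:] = [['employer', 'collection', 'hotel'], ['dinner', 'appearance', 'distribution'], ['world', 'studio', 'collection']]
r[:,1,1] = ['combination', 'delivery', 'appearance']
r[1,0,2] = 'setting'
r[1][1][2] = 'advice'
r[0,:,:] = [['hotel', 'responsibility', 'teacher'], ['basis', 'combination', 'blood'], ['poem', 'driver', 'manager']]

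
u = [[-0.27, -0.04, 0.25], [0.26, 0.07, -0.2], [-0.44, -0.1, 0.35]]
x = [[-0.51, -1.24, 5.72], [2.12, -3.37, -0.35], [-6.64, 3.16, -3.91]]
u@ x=[[-1.61, 1.26, -2.51], [1.34, -1.19, 2.24], [-2.31, 1.99, -3.85]]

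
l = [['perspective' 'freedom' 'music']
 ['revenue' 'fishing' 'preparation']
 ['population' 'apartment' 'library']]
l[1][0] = 'revenue'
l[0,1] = 'freedom'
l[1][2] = 'preparation'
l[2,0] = 'population'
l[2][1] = 'apartment'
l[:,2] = ['music', 'preparation', 'library']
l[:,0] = ['perspective', 'revenue', 'population']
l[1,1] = 'fishing'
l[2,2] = 'library'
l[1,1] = 'fishing'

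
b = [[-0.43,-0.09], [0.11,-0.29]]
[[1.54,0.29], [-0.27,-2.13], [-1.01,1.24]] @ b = [[-0.63, -0.22], [-0.12, 0.64], [0.57, -0.27]]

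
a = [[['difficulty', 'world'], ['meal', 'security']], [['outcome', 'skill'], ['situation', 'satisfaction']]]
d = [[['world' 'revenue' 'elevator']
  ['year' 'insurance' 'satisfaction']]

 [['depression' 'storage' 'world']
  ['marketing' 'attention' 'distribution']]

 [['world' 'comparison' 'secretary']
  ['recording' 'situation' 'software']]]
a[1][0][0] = 'outcome'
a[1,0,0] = 'outcome'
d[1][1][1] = 'attention'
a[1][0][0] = 'outcome'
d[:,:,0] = [['world', 'year'], ['depression', 'marketing'], ['world', 'recording']]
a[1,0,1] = 'skill'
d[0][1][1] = 'insurance'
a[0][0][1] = 'world'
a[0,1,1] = 'security'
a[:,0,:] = [['difficulty', 'world'], ['outcome', 'skill']]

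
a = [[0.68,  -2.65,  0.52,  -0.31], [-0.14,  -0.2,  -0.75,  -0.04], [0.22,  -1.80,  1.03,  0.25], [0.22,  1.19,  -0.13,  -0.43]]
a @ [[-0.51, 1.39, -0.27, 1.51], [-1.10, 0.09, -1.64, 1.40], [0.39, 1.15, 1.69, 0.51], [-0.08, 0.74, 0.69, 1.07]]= [[2.8, 1.08, 4.83, -2.75],  [0.0, -1.10, -0.93, -0.92],  [2.25, 1.51, 4.81, -1.39],  [-1.44, -0.05, -2.53, 1.47]]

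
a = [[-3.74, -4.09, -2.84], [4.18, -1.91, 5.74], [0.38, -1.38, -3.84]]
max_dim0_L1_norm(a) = 12.42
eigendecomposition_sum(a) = [[-1.37+1.59j, (-1.89-1.45j), -2.73+0.95j], [2.35+0.90j, (-0.87+2.72j), (2.18+2.7j)], [(-0.24+0.71j), -0.82-0.23j, (-0.78+0.68j)]] + [[-1.37-1.59j,  (-1.89+1.45j),  (-2.73-0.95j)], [2.35-0.90j,  (-0.87-2.72j),  2.18-2.70j], [-0.24-0.71j,  -0.82+0.23j,  -0.78-0.68j]] + [[-1.00+0.00j,-0.31-0.00j,(2.62+0j)], [(-0.53+0j),-0.16-0.00j,(1.38+0j)], [(0.87-0j),(0.27+0j),(-2.27-0j)]]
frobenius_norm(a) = 10.47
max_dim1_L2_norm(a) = 7.35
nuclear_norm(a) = 16.41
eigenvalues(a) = [(-3.03+5j), (-3.03-5j), (-3.44+0j)]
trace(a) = -9.49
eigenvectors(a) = [[(0.21-0.59j), (0.21+0.59j), -0.70+0.00j],  [-0.75+0.00j, -0.75-0.00j, -0.37+0.00j],  [(-0.01-0.22j), (-0.01+0.22j), 0.61+0.00j]]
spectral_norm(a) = 8.96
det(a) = -117.31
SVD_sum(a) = [[-2.88, -0.75, -4.07], [3.84, 1.01, 5.44], [-1.76, -0.46, -2.5]] + [[-0.17, -3.47, 0.76], [-0.14, -2.82, 0.62], [-0.02, -0.49, 0.11]] + [[-0.69, 0.14, 0.46], [0.48, -0.09, -0.32], [2.17, -0.43, -1.45]]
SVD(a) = [[-0.56, -0.77, -0.3], [0.75, -0.63, 0.20], [-0.34, -0.11, 0.93]] @ diag([8.960752518400321, 4.6157035619871944, 2.836193740180848]) @ [[0.57, 0.15, 0.81], [0.05, 0.98, -0.21], [0.82, -0.16, -0.55]]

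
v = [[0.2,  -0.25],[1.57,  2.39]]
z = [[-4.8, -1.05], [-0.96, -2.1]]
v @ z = [[-0.72, 0.32], [-9.83, -6.67]]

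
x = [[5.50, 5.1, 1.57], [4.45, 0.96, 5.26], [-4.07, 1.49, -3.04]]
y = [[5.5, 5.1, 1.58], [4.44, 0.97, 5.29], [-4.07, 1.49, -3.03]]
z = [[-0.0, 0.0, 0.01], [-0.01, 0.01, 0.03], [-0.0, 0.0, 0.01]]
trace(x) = 3.42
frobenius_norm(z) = 0.04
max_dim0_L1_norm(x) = 14.02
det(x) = -82.80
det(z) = 0.00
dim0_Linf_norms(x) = [5.5, 5.1, 5.26]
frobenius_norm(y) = 11.63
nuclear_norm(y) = 16.98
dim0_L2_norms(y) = [8.16, 5.4, 6.3]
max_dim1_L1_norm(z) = 0.05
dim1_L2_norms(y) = [7.67, 6.97, 5.29]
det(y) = -84.02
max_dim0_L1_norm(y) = 14.01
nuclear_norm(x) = 16.95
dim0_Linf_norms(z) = [0.01, 0.01, 0.03]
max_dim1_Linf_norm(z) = 0.03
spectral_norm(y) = 10.41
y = x + z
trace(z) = 0.02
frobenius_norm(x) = 11.63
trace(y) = 3.44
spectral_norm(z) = 0.04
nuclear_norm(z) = 0.04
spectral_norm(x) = 10.40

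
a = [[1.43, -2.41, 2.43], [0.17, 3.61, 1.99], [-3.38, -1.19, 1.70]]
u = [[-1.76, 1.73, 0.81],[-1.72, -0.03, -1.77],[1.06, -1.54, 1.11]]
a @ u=[[4.20,-1.20,8.12], [-4.4,-2.88,-4.04], [9.80,-8.43,1.26]]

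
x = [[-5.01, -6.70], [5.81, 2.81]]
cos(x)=[[-17.00, -79.38], [68.84, 75.65]]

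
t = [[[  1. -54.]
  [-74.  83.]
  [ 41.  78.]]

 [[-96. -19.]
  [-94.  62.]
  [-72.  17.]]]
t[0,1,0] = -74.0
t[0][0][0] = 1.0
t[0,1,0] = -74.0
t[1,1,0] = -94.0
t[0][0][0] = 1.0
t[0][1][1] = 83.0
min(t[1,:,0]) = -96.0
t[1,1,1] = 62.0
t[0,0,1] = -54.0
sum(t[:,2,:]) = 64.0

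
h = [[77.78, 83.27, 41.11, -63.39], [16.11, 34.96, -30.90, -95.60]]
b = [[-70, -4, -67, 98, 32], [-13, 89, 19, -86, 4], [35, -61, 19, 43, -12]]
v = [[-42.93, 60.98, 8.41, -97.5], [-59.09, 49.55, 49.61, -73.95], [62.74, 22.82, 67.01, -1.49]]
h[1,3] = -95.6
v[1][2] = 49.61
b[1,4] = 4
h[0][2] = 41.11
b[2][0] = 35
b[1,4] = 4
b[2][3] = 43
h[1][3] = -95.6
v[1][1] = 49.55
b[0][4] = 32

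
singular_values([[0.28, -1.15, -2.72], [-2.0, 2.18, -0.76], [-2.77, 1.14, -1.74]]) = [4.5, 3.06, 0.69]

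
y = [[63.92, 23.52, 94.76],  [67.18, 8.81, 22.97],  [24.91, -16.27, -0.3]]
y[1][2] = 22.97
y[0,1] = 23.52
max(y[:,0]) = 67.18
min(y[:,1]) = -16.27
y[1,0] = 67.18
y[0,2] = 94.76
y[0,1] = 23.52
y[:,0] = [63.92, 67.18, 24.91]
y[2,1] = -16.27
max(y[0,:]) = 94.76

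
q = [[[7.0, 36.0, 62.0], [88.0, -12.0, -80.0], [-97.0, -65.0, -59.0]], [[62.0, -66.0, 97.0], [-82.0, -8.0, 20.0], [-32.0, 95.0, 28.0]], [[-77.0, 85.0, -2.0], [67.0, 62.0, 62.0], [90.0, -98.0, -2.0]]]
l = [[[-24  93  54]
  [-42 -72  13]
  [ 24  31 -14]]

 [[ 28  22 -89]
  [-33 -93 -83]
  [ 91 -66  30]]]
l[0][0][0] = -24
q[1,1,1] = -8.0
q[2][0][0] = -77.0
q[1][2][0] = -32.0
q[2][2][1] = -98.0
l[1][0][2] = -89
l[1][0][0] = 28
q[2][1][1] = 62.0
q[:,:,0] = [[7.0, 88.0, -97.0], [62.0, -82.0, -32.0], [-77.0, 67.0, 90.0]]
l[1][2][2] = 30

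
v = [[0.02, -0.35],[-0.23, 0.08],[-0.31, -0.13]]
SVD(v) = [[0.54, -0.76], [0.3, 0.58], [0.79, 0.3]] @ diag([0.4032472331210763, 0.364131389721068]) @ [[-0.75, -0.66], [-0.66, 0.75]]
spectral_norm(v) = 0.40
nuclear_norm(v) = 0.77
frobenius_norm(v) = 0.54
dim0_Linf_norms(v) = [0.31, 0.35]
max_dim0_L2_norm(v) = 0.39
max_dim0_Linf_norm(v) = 0.35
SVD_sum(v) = [[-0.16, -0.14], [-0.09, -0.08], [-0.24, -0.21]] + [[0.18, -0.21], [-0.14, 0.16], [-0.07, 0.08]]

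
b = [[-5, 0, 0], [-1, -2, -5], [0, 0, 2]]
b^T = [[-5, -1, 0], [0, -2, 0], [0, -5, 2]]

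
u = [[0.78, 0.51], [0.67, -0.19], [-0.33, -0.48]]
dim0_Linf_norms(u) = [0.78, 0.51]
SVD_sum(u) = [[0.83, 0.42], [0.46, 0.23], [-0.46, -0.23]] + [[-0.05, 0.09], [0.21, -0.42], [0.13, -0.25]]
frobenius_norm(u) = 1.30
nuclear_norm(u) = 1.73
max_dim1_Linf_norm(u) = 0.78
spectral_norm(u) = 1.18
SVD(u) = [[-0.79,0.19], [-0.44,-0.84], [0.43,-0.50]] @ diag([1.1753306355233006, 0.5580303730088481]) @ [[-0.89, -0.45], [-0.45, 0.89]]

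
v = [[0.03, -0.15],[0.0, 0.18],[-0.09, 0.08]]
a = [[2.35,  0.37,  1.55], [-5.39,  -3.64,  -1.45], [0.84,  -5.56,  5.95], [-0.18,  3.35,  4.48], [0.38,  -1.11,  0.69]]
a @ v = [[-0.07, -0.16], [-0.03, 0.04], [-0.51, -0.65], [-0.41, 0.99], [-0.05, -0.20]]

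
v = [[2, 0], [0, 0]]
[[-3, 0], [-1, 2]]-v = [[-5, 0], [-1, 2]]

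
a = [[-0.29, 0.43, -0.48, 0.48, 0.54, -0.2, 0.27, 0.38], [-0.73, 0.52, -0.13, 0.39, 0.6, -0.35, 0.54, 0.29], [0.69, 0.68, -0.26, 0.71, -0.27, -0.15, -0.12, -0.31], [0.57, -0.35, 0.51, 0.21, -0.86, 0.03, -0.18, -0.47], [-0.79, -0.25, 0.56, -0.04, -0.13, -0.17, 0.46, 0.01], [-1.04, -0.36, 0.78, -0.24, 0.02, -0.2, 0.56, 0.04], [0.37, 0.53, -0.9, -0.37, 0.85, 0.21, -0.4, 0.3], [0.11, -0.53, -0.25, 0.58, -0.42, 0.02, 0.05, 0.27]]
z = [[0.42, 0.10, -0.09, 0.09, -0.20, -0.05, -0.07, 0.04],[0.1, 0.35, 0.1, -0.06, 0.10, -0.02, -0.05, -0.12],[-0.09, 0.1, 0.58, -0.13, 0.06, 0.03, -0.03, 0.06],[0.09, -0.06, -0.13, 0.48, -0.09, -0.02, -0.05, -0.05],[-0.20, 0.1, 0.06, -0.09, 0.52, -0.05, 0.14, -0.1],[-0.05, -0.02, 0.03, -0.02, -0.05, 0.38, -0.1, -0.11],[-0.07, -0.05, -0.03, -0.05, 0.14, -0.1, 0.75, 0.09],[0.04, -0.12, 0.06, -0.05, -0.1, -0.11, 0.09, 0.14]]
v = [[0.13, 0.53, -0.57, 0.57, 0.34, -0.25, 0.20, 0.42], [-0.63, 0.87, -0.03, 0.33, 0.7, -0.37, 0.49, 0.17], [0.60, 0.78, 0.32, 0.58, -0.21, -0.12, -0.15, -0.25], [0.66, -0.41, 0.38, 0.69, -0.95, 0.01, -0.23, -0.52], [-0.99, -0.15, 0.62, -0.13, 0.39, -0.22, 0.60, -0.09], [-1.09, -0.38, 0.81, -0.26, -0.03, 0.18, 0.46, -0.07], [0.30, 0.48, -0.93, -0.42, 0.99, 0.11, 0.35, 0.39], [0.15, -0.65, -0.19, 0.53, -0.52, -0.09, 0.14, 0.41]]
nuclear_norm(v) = 8.45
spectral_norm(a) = 2.38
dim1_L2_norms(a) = [1.13, 1.35, 1.31, 1.32, 1.12, 1.49, 1.54, 0.97]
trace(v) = 3.34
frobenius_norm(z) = 1.52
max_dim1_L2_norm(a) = 1.54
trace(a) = -0.28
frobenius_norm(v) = 3.95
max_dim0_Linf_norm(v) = 1.09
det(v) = 0.01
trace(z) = 3.62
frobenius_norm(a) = 3.66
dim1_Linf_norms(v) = [0.57, 0.87, 0.78, 0.95, 0.99, 1.09, 0.99, 0.65]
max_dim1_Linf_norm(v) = 1.09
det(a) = -0.00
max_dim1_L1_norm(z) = 1.28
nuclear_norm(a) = 7.02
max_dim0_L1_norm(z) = 1.28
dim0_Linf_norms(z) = [0.42, 0.35, 0.58, 0.48, 0.52, 0.38, 0.75, 0.14]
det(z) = 0.00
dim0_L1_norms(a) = [4.59, 3.65, 3.87, 3.02, 3.69, 1.33, 2.58, 2.07]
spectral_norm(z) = 0.93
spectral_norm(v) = 2.53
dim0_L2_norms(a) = [1.81, 1.34, 1.54, 1.21, 1.54, 0.55, 1.05, 0.84]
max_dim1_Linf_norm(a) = 1.04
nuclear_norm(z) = 3.62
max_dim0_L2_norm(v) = 1.87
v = z + a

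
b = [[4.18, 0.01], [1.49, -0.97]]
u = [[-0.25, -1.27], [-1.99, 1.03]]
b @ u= [[-1.06, -5.30], [1.56, -2.89]]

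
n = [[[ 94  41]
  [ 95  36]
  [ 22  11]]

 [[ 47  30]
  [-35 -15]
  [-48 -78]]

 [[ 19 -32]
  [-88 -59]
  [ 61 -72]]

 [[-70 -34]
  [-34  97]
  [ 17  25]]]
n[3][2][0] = 17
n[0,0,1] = 41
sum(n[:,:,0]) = 80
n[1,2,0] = -48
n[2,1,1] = -59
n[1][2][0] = -48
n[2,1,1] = -59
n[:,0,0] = [94, 47, 19, -70]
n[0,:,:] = [[94, 41], [95, 36], [22, 11]]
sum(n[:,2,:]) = -62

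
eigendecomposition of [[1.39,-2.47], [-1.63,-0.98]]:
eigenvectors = [[0.91,  0.57], [-0.42,  0.82]]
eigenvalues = [2.54, -2.13]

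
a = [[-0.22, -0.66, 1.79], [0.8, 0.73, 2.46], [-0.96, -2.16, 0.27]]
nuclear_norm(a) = 5.90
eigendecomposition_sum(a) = [[(-0.13+0j), 0.08+0.00j, 0.07-0.00j], [0.06-0.00j, (-0.04-0j), -0.03+0.00j], [0.02-0.00j, (-0.01-0j), (-0.01+0j)]] + [[(-0.05+0.4j), (-0.37+0.7j), 0.86+0.43j],[(0.37+0.42j), (0.38+1.04j), 1.25-0.49j],[(-0.49+0.24j), -1.07+0.09j, (0.14+1.3j)]] + [[-0.05-0.40j,  (-0.37-0.7j),  (0.86-0.43j)], [0.37-0.42j,  (0.38-1.04j),  1.25+0.49j], [-0.49-0.24j,  -1.07-0.09j,  0.14-1.30j]]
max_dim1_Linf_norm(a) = 2.46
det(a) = -1.35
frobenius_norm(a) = 4.07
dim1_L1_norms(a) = [2.67, 3.99, 3.39]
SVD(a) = [[0.51, -0.41, -0.76], [0.86, 0.15, 0.49], [-0.09, -0.90, 0.43]] @ diag([3.102334037769822, 2.6307545895444426, 0.16538986572838163]) @ [[0.21, 0.16, 0.96],[0.41, 0.88, -0.23],[0.89, -0.44, -0.12]]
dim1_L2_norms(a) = [1.92, 2.69, 2.38]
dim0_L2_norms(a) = [1.27, 2.37, 3.05]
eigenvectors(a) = [[-0.89+0.00j, -0.31-0.34j, -0.31+0.34j], [0.43+0.00j, (-0.64+0j), -0.64-0.00j], [0.13+0.00j, 0.16-0.60j, 0.16+0.60j]]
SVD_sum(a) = [[0.34, 0.25, 1.52], [0.57, 0.42, 2.56], [-0.06, -0.04, -0.27]] + [[-0.45, -0.96, 0.26], [0.16, 0.35, -0.09], [-0.96, -2.08, 0.55]] + [[-0.11, 0.06, 0.02], [0.07, -0.04, -0.01], [0.06, -0.03, -0.01]]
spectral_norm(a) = 3.10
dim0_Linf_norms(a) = [0.96, 2.16, 2.46]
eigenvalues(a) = [(-0.18+0j), (0.48+2.73j), (0.48-2.73j)]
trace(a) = 0.78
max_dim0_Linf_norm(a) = 2.46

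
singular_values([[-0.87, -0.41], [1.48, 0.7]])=[1.9, 0.0]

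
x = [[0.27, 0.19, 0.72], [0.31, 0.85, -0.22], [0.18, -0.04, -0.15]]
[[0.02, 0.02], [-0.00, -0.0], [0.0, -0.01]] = x@[[0.03, -0.01], [-0.01, 0.01], [0.02, 0.03]]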